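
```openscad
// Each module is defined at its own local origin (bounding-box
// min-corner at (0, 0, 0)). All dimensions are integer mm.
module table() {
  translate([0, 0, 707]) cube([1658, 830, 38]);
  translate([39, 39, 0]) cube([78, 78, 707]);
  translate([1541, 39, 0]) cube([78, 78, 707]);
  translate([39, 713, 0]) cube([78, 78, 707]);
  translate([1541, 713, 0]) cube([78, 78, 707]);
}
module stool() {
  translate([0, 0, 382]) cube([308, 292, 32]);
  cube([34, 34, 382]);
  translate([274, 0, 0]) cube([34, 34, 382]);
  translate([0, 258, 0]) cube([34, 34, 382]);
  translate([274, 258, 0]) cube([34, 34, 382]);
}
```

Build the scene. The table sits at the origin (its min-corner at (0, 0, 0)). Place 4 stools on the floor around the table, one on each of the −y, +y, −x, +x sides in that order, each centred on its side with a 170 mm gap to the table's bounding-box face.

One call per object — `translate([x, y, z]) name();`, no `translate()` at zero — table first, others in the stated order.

table();
translate([675, -462, 0]) stool();
translate([675, 1000, 0]) stool();
translate([-478, 269, 0]) stool();
translate([1828, 269, 0]) stool();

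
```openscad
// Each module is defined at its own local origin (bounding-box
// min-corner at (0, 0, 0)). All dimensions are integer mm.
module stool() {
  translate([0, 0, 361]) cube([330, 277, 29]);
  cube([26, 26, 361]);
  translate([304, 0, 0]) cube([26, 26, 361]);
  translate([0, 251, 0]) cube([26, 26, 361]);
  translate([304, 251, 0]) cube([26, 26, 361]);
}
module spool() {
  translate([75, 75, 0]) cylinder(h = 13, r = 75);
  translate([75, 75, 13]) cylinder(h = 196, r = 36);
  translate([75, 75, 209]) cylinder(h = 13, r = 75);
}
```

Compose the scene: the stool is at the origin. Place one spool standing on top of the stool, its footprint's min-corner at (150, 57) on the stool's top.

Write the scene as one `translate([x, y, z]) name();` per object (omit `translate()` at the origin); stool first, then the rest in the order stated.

stool();
translate([150, 57, 390]) spool();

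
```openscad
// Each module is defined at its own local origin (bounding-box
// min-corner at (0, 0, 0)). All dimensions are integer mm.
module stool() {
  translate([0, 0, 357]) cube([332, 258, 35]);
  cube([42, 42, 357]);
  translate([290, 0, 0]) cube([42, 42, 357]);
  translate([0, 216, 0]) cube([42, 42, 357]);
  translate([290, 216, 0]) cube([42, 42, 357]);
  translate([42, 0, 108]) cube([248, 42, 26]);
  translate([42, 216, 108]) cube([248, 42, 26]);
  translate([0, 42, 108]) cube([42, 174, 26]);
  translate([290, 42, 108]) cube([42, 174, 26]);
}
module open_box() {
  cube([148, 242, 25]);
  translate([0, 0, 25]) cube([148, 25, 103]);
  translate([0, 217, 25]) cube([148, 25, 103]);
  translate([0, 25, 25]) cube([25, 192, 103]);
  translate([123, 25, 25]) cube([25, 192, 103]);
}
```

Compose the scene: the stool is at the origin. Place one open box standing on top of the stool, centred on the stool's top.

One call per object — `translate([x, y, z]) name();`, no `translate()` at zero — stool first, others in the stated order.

stool();
translate([92, 8, 392]) open_box();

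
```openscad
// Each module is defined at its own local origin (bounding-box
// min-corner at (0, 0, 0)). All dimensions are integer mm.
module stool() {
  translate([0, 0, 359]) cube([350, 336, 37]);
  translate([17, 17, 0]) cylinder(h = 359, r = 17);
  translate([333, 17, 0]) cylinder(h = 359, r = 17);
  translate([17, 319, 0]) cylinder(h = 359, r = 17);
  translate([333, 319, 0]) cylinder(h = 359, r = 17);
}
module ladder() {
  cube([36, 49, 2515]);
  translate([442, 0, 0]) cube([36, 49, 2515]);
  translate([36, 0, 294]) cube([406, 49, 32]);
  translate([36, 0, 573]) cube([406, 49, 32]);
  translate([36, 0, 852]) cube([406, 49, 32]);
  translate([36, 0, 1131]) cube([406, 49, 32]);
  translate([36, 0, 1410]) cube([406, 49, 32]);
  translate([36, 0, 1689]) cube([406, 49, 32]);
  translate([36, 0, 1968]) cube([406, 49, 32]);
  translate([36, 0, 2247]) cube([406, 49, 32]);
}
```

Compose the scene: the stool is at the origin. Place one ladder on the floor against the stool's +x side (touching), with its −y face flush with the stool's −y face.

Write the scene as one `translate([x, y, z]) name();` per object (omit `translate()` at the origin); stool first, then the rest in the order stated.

stool();
translate([350, 0, 0]) ladder();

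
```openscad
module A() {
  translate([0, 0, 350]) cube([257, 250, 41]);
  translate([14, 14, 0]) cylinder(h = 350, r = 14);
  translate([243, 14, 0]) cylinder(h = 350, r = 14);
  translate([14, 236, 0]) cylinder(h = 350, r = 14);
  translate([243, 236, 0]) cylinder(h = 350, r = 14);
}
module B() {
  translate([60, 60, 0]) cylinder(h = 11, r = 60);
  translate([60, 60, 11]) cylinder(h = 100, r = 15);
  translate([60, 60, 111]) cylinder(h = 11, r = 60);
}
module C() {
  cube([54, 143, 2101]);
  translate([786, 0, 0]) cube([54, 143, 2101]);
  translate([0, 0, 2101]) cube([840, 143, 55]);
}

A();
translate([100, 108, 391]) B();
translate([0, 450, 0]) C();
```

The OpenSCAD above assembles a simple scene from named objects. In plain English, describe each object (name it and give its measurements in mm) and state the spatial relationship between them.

A is a four-legged stool. The seat is a 257×250×41 mm slab whose top surface is at z = 391 mm; four round legs, each 28 mm in diameter, run from the floor (z = 0) to the underside of the seat, each leg's axis is inset half a diameter from the nearest pair of seat edges (so the leg's bounding box is flush with the corner).

B is a spool: two coaxial disc flanges of radius 60 mm and thickness 11 mm, joined by a core cylinder of radius 15 mm and height 100 mm. The lower flange rests on z = 0 and the three cylinders share a vertical axis.

C is a door frame. The clear opening is 732 mm wide and 2101 mm high. Two 54 mm wide jambs, 143 mm deep, stand either side of the opening from the floor to the top of the opening. A 55 mm thick head sits across the top of both jambs, spanning the full outside width of the frame.

The spool is on top of the stool. The door frame is on the floor beside the stool on its +y side.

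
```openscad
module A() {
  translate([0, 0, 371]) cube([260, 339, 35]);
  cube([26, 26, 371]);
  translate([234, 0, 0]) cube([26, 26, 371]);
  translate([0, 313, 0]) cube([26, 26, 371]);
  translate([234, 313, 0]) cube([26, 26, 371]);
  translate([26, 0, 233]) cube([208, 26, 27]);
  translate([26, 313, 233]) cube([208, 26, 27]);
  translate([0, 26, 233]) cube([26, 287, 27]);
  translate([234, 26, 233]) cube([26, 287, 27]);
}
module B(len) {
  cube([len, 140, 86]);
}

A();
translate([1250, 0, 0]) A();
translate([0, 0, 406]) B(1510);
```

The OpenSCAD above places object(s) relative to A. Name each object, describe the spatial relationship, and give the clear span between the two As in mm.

A is a stool. B is a beam. A beam spans the tops of two stools. The clear span between the two stools is 990 mm.

Second stool starts at x = 1250; first ends at x = 260; clear span = 1250 − 260 = 990 mm.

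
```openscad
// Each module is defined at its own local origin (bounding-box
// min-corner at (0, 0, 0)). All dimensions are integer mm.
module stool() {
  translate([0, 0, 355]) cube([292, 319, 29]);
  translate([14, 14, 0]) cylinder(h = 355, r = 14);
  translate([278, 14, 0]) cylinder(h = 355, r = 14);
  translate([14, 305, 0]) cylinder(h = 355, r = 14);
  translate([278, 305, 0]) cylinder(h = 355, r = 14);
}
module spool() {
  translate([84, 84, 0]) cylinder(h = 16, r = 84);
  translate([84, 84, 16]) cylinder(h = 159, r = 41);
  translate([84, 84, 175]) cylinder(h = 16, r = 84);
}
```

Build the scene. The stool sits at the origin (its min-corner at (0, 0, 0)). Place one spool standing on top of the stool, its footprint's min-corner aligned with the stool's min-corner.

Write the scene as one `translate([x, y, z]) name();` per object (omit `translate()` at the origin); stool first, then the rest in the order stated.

stool();
translate([0, 0, 384]) spool();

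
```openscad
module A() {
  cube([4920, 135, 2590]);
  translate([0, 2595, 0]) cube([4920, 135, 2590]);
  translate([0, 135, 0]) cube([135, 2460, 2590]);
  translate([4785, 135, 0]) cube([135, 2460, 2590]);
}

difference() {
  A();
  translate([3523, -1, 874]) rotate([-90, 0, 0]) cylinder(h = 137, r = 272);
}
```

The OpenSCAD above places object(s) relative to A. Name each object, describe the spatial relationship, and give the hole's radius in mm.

The subtracted cylinder has r = 272 mm.

A is a house frame. The house frame has a circular hole through its front wall. The hole's radius is 272 mm.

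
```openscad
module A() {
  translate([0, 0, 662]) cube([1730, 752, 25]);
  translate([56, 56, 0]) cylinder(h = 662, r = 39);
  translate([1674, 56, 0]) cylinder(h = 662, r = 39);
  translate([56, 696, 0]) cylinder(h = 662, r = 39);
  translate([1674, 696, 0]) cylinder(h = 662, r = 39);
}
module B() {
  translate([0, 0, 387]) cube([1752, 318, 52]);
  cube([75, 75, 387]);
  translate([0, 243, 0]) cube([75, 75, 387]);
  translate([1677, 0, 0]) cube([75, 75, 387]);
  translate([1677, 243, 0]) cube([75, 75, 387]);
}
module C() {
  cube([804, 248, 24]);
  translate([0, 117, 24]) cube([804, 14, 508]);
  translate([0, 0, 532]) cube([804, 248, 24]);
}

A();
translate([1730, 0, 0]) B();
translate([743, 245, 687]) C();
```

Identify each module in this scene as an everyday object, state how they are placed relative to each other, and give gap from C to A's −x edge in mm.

A is a table. B is a bench. C is an I-beam. The bench is against the table's +x side, with their −y faces flush. The I-beam is on top of the table. The gap from the I-beam to the table's −x edge is 743 mm.

The I-beam's min-x is at 743; the table's min-x is 0; gap = 743 mm.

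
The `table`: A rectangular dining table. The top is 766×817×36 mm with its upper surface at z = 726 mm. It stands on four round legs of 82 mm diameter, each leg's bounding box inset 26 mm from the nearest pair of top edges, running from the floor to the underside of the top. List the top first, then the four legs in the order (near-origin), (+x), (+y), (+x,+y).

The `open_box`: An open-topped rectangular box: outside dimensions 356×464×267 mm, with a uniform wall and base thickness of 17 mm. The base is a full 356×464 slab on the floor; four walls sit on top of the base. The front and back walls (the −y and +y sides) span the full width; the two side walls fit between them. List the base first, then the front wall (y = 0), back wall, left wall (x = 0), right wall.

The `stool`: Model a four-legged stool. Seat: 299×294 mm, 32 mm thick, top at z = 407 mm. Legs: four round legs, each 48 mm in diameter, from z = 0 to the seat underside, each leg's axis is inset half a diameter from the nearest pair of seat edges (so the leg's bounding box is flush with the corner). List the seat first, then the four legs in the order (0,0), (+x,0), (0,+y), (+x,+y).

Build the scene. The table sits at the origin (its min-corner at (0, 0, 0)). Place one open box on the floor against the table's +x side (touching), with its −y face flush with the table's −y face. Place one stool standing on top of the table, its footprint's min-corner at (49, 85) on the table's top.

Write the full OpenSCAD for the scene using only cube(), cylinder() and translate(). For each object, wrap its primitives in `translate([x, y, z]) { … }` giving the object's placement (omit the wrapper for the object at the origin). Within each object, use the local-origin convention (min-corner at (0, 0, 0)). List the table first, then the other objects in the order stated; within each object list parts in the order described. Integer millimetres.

translate([0, 0, 690]) cube([766, 817, 36]);
translate([67, 67, 0]) cylinder(h = 690, r = 41);
translate([699, 67, 0]) cylinder(h = 690, r = 41);
translate([67, 750, 0]) cylinder(h = 690, r = 41);
translate([699, 750, 0]) cylinder(h = 690, r = 41);
translate([766, 0, 0]) {
  cube([356, 464, 17]);
  translate([0, 0, 17]) cube([356, 17, 250]);
  translate([0, 447, 17]) cube([356, 17, 250]);
  translate([0, 17, 17]) cube([17, 430, 250]);
  translate([339, 17, 17]) cube([17, 430, 250]);
}
translate([49, 85, 726]) {
  translate([0, 0, 375]) cube([299, 294, 32]);
  translate([24, 24, 0]) cylinder(h = 375, r = 24);
  translate([275, 24, 0]) cylinder(h = 375, r = 24);
  translate([24, 270, 0]) cylinder(h = 375, r = 24);
  translate([275, 270, 0]) cylinder(h = 375, r = 24);
}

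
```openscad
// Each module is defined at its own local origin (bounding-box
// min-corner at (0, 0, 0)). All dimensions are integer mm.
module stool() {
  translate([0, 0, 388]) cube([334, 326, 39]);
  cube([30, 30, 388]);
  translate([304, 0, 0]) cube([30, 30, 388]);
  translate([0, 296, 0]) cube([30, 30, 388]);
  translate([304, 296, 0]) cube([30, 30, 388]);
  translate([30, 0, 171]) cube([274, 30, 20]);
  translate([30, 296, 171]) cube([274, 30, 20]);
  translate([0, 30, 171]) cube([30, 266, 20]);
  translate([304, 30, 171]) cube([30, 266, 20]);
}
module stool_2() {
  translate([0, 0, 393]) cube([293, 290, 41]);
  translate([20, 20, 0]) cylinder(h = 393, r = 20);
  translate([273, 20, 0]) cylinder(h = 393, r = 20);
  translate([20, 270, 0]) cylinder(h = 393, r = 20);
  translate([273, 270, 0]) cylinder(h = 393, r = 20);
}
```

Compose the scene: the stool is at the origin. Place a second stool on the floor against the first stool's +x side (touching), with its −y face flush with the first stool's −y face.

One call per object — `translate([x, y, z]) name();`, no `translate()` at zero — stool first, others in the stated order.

stool();
translate([334, 0, 0]) stool_2();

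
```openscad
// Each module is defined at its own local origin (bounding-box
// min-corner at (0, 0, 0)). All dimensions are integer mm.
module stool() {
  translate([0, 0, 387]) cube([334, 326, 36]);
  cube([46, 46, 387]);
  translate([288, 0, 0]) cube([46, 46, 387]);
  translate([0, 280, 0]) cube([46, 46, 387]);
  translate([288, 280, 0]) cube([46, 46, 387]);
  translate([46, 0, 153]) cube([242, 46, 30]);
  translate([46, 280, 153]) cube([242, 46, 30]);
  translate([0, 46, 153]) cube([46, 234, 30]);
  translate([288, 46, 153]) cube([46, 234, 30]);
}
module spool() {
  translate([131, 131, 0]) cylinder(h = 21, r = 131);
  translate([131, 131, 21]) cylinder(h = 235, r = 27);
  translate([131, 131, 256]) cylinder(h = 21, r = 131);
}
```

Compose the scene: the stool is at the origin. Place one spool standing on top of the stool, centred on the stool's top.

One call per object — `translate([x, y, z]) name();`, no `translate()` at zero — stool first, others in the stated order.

stool();
translate([36, 32, 423]) spool();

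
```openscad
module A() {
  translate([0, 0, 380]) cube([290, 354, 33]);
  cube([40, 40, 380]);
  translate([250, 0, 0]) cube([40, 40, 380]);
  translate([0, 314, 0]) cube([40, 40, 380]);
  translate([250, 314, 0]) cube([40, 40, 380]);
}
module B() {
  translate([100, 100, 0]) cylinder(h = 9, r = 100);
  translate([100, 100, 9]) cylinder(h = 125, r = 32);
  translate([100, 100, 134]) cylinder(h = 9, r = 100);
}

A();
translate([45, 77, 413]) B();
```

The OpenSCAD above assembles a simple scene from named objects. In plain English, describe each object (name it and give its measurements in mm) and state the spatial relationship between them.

A is a four-legged stool. The seat is 290×354 mm, 33 mm thick, top at z = 413 mm. It stands on four square legs, each 40×40 mm in cross-section, from z = 0 to the seat underside, each flush with a corner of the seat.

B is a spool: two coaxial disc flanges of radius 100 mm and thickness 9 mm, joined by a core cylinder of radius 32 mm and height 125 mm. The lower flange rests on z = 0 and the three cylinders share a vertical axis.

The spool is on top of the stool, centred.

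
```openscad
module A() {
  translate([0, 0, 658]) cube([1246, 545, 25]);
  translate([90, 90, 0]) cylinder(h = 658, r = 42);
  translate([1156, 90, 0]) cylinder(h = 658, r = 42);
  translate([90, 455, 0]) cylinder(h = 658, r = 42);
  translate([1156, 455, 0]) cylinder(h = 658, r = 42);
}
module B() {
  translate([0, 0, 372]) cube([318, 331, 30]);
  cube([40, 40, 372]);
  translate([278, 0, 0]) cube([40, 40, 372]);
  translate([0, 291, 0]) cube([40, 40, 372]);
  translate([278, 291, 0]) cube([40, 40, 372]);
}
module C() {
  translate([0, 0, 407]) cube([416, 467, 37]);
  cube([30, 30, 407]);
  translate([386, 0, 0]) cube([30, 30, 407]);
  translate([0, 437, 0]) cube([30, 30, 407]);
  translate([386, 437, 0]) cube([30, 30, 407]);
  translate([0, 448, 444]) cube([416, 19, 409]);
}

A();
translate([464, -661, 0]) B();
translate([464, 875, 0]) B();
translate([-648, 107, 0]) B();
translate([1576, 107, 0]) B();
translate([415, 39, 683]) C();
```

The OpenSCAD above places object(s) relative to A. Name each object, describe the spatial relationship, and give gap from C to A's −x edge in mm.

The chair's min-x is at 415; the table's min-x is 0; gap = 415 mm.

A is a table. B is a stool. C is a chair. Four stools sit around the table at the −y, +y, −x, +x sides. The chair is on top of the table, centred. The gap from the chair to the table's −x edge is 415 mm.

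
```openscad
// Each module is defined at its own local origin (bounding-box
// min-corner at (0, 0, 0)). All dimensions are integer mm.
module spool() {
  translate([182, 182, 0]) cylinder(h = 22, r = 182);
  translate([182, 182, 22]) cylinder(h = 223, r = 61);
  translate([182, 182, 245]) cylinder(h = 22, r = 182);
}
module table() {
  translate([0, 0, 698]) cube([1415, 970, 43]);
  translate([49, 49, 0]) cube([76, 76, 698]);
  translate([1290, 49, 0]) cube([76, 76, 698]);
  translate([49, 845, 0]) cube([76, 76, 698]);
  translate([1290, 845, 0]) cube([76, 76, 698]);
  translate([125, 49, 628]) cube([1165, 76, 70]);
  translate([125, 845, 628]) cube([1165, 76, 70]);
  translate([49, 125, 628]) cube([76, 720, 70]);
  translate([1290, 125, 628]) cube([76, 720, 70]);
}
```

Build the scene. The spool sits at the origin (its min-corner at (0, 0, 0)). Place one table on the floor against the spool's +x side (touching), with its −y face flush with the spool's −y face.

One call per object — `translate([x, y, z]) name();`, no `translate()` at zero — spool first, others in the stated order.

spool();
translate([364, 0, 0]) table();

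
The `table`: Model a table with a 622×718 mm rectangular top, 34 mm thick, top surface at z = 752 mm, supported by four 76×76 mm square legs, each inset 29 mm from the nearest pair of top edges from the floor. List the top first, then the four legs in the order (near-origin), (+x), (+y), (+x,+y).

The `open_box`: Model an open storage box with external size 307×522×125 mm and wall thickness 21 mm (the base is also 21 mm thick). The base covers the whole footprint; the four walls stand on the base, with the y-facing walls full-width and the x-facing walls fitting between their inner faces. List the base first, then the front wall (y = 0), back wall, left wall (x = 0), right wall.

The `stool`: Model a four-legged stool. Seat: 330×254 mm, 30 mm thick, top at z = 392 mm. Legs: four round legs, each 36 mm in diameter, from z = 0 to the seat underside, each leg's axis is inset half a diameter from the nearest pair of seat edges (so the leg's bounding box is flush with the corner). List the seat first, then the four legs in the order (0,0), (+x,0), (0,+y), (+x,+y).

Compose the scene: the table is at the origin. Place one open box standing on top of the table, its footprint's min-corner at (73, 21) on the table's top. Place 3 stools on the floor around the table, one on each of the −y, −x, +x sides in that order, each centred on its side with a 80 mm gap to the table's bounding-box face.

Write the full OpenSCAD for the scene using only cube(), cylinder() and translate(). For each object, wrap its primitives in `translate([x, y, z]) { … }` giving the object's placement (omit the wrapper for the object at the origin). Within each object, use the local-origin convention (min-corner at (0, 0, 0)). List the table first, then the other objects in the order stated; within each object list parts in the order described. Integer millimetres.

translate([0, 0, 718]) cube([622, 718, 34]);
translate([29, 29, 0]) cube([76, 76, 718]);
translate([517, 29, 0]) cube([76, 76, 718]);
translate([29, 613, 0]) cube([76, 76, 718]);
translate([517, 613, 0]) cube([76, 76, 718]);
translate([73, 21, 752]) {
  cube([307, 522, 21]);
  translate([0, 0, 21]) cube([307, 21, 104]);
  translate([0, 501, 21]) cube([307, 21, 104]);
  translate([0, 21, 21]) cube([21, 480, 104]);
  translate([286, 21, 21]) cube([21, 480, 104]);
}
translate([146, -334, 0]) {
  translate([0, 0, 362]) cube([330, 254, 30]);
  translate([18, 18, 0]) cylinder(h = 362, r = 18);
  translate([312, 18, 0]) cylinder(h = 362, r = 18);
  translate([18, 236, 0]) cylinder(h = 362, r = 18);
  translate([312, 236, 0]) cylinder(h = 362, r = 18);
}
translate([-410, 232, 0]) {
  translate([0, 0, 362]) cube([330, 254, 30]);
  translate([18, 18, 0]) cylinder(h = 362, r = 18);
  translate([312, 18, 0]) cylinder(h = 362, r = 18);
  translate([18, 236, 0]) cylinder(h = 362, r = 18);
  translate([312, 236, 0]) cylinder(h = 362, r = 18);
}
translate([702, 232, 0]) {
  translate([0, 0, 362]) cube([330, 254, 30]);
  translate([18, 18, 0]) cylinder(h = 362, r = 18);
  translate([312, 18, 0]) cylinder(h = 362, r = 18);
  translate([18, 236, 0]) cylinder(h = 362, r = 18);
  translate([312, 236, 0]) cylinder(h = 362, r = 18);
}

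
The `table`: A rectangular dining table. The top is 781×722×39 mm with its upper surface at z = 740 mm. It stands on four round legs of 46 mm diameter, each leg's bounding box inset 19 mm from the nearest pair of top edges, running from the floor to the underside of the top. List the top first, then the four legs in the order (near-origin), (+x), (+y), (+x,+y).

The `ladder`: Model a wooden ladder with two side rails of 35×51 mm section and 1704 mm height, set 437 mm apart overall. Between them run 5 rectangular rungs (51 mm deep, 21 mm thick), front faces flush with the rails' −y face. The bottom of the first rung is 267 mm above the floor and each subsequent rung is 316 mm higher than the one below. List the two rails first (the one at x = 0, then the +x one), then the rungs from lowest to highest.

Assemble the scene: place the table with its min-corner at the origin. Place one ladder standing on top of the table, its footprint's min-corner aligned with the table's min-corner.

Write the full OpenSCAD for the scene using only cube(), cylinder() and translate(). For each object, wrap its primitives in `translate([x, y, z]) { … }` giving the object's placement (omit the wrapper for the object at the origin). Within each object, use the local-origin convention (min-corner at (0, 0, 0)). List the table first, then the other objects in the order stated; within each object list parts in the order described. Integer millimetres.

translate([0, 0, 701]) cube([781, 722, 39]);
translate([42, 42, 0]) cylinder(h = 701, r = 23);
translate([739, 42, 0]) cylinder(h = 701, r = 23);
translate([42, 680, 0]) cylinder(h = 701, r = 23);
translate([739, 680, 0]) cylinder(h = 701, r = 23);
translate([0, 0, 740]) {
  cube([35, 51, 1704]);
  translate([402, 0, 0]) cube([35, 51, 1704]);
  translate([35, 0, 267]) cube([367, 51, 21]);
  translate([35, 0, 583]) cube([367, 51, 21]);
  translate([35, 0, 899]) cube([367, 51, 21]);
  translate([35, 0, 1215]) cube([367, 51, 21]);
  translate([35, 0, 1531]) cube([367, 51, 21]);
}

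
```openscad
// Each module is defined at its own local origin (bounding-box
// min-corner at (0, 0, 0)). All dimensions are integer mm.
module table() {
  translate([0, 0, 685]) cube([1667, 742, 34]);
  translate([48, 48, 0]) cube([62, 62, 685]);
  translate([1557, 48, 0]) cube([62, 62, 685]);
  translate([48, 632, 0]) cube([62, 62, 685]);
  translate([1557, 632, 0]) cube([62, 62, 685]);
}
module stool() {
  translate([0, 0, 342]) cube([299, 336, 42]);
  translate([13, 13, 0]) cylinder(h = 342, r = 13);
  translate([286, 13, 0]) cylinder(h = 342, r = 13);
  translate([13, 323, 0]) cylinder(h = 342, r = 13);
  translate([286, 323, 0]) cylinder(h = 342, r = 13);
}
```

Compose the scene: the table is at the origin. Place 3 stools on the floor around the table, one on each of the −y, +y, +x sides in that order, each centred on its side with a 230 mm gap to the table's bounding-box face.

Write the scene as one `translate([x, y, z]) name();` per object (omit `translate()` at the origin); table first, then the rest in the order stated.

table();
translate([684, -566, 0]) stool();
translate([684, 972, 0]) stool();
translate([1897, 203, 0]) stool();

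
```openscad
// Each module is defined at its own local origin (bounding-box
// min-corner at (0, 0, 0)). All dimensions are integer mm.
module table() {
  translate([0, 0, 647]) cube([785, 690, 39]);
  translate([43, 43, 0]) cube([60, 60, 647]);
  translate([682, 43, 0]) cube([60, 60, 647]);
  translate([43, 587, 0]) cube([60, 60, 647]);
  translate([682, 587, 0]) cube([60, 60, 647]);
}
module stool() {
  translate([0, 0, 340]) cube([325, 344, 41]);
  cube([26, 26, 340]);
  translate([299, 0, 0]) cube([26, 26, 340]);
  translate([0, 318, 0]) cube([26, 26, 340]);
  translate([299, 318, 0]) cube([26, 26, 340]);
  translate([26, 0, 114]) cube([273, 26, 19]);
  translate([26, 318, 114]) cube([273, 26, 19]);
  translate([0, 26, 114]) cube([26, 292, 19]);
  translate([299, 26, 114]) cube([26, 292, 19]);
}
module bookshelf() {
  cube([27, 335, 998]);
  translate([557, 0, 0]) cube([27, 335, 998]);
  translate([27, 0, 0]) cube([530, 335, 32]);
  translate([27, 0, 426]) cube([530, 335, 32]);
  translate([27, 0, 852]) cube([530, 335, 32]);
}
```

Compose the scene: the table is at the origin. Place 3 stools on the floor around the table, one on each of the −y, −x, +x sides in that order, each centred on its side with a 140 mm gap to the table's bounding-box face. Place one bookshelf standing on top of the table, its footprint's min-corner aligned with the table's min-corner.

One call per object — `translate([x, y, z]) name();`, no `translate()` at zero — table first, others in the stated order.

table();
translate([230, -484, 0]) stool();
translate([-465, 173, 0]) stool();
translate([925, 173, 0]) stool();
translate([0, 0, 686]) bookshelf();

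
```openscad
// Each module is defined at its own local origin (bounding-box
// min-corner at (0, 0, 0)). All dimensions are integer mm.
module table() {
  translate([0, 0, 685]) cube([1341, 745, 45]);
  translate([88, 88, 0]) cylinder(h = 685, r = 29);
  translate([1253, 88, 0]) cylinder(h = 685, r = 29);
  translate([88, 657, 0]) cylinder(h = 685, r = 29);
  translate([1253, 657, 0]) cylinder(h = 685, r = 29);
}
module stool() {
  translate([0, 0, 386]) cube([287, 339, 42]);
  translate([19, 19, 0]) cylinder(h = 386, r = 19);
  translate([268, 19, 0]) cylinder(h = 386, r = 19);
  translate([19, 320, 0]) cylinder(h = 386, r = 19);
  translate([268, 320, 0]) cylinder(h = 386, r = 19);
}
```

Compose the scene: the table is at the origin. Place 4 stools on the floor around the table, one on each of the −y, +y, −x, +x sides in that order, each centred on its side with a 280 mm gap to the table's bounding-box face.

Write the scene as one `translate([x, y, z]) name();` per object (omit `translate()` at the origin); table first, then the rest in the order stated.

table();
translate([527, -619, 0]) stool();
translate([527, 1025, 0]) stool();
translate([-567, 203, 0]) stool();
translate([1621, 203, 0]) stool();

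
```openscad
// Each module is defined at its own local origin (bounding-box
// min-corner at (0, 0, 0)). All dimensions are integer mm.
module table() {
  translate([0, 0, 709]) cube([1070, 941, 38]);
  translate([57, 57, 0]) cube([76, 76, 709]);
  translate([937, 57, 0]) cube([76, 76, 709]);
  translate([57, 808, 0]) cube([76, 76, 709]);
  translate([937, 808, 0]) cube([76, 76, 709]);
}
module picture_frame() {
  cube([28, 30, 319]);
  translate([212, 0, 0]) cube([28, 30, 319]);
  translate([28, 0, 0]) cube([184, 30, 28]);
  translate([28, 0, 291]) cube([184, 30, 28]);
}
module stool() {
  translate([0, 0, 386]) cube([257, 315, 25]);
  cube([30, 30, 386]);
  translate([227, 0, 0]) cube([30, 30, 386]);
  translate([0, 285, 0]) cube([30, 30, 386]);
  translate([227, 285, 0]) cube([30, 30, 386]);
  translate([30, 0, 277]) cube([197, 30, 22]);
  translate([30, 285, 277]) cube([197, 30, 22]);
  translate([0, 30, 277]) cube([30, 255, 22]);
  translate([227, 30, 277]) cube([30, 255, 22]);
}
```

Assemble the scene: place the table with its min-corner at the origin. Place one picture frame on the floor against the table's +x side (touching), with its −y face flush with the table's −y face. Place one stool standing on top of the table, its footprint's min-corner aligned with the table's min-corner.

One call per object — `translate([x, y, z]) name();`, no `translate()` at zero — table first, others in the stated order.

table();
translate([1070, 0, 0]) picture_frame();
translate([0, 0, 747]) stool();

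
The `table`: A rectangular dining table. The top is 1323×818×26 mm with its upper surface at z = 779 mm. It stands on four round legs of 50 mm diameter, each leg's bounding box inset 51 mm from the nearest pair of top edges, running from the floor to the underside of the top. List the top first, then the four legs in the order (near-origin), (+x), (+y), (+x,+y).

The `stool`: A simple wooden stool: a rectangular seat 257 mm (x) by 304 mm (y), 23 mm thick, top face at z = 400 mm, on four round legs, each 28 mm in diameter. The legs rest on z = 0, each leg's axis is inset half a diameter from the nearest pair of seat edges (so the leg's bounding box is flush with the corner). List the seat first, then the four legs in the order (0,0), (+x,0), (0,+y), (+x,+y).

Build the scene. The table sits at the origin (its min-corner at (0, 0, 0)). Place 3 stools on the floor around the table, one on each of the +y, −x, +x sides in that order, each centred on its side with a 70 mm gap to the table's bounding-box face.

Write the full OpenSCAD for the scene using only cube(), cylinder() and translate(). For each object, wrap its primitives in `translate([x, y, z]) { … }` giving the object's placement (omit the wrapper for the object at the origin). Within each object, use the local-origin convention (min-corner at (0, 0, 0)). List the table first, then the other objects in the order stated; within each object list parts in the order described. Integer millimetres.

translate([0, 0, 753]) cube([1323, 818, 26]);
translate([76, 76, 0]) cylinder(h = 753, r = 25);
translate([1247, 76, 0]) cylinder(h = 753, r = 25);
translate([76, 742, 0]) cylinder(h = 753, r = 25);
translate([1247, 742, 0]) cylinder(h = 753, r = 25);
translate([533, 888, 0]) {
  translate([0, 0, 377]) cube([257, 304, 23]);
  translate([14, 14, 0]) cylinder(h = 377, r = 14);
  translate([243, 14, 0]) cylinder(h = 377, r = 14);
  translate([14, 290, 0]) cylinder(h = 377, r = 14);
  translate([243, 290, 0]) cylinder(h = 377, r = 14);
}
translate([-327, 257, 0]) {
  translate([0, 0, 377]) cube([257, 304, 23]);
  translate([14, 14, 0]) cylinder(h = 377, r = 14);
  translate([243, 14, 0]) cylinder(h = 377, r = 14);
  translate([14, 290, 0]) cylinder(h = 377, r = 14);
  translate([243, 290, 0]) cylinder(h = 377, r = 14);
}
translate([1393, 257, 0]) {
  translate([0, 0, 377]) cube([257, 304, 23]);
  translate([14, 14, 0]) cylinder(h = 377, r = 14);
  translate([243, 14, 0]) cylinder(h = 377, r = 14);
  translate([14, 290, 0]) cylinder(h = 377, r = 14);
  translate([243, 290, 0]) cylinder(h = 377, r = 14);
}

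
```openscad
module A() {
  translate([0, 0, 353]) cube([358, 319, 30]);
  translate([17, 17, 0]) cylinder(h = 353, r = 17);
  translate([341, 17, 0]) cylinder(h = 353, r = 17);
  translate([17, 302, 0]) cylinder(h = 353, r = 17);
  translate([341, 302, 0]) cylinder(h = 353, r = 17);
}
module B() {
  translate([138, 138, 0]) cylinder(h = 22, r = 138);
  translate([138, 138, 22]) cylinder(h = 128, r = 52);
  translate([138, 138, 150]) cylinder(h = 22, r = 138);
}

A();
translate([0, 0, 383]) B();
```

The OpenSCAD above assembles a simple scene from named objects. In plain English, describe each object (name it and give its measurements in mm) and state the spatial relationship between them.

A is a four-legged stool. The seat is a 358×319×30 mm slab whose top surface is at z = 383 mm; four round legs, each 34 mm in diameter, run from the floor (z = 0) to the underside of the seat, each leg's axis is inset half a diameter from the nearest pair of seat edges (so the leg's bounding box is flush with the corner).

B is a spool: two coaxial disc flanges of radius 138 mm and thickness 22 mm, joined by a core cylinder of radius 52 mm and height 128 mm. The lower flange rests on z = 0 and the three cylinders share a vertical axis.

The spool is on top of the stool.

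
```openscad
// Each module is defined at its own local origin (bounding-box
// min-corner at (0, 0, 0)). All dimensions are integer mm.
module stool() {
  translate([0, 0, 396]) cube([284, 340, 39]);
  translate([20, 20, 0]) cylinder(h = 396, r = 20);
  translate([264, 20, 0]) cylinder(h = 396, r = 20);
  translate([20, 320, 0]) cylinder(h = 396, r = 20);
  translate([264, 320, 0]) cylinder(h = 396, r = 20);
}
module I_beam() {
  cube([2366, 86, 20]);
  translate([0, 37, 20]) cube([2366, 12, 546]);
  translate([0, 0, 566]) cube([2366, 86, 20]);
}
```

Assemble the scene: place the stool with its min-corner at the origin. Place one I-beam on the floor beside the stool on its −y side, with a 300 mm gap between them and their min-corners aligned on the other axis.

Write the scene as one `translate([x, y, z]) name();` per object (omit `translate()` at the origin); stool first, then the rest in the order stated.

stool();
translate([0, -386, 0]) I_beam();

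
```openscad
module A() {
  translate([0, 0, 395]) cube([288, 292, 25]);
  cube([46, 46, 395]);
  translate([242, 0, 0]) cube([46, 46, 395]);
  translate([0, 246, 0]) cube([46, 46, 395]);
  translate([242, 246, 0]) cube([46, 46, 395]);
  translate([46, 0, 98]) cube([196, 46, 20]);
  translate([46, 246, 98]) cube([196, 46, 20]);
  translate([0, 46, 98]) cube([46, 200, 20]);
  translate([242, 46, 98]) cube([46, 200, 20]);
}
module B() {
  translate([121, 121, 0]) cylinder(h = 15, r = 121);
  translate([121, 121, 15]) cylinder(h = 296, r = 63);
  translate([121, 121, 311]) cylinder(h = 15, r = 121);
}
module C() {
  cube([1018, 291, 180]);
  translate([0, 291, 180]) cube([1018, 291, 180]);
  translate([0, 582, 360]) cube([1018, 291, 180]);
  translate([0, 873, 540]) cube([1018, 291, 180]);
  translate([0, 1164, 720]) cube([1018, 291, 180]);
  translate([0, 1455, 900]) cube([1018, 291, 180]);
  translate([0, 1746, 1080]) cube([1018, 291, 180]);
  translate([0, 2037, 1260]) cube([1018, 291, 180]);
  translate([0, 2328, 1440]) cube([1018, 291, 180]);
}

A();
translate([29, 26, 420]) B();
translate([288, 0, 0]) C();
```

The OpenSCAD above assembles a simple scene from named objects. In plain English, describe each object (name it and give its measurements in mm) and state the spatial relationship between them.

A is a four-legged stool. The seat is a 288×292×25 mm slab whose top surface is at z = 420 mm; four square legs, each 46×46 mm in cross-section, run from the floor (z = 0) to the underside of the seat, each flush with a corner of the seat. Four stretchers, 46 mm wide and 20 mm tall, connect adjacent legs with their undersides at z = 98 mm, each running between the inner faces of the legs it joins and aligned with the legs' outer faces on the other axis.

B is a spool: two coaxial disc flanges of radius 121 mm and thickness 15 mm, joined by a core cylinder of radius 63 mm and height 296 mm. The lower flange rests on z = 0 and the three cylinders share a vertical axis.

C is a straight staircase of 9 solid steps. Each step is 1018 mm wide (x), 291 mm deep (y, the going) and 180 mm tall (the rise). The first step rests on the floor; each subsequent step sits one going further in +y and one rise higher in +z, directly behind and above the previous step with no overlap.

The spool is on top of the stool. The staircase is against the stool's +x side, with their −y faces flush.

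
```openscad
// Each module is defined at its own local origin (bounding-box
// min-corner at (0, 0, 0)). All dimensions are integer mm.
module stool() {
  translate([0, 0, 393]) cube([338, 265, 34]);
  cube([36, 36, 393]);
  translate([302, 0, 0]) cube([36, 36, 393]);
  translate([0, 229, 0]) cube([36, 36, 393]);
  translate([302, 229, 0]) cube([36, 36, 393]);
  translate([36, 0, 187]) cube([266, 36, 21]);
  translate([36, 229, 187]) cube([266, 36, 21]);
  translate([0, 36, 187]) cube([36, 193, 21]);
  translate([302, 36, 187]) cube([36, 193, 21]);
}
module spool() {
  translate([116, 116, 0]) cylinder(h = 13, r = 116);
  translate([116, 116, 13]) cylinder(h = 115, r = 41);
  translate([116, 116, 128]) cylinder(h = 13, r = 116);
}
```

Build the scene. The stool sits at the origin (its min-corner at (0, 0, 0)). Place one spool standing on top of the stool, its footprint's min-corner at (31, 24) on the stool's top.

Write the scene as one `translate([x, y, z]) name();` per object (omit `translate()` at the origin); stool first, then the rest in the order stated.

stool();
translate([31, 24, 427]) spool();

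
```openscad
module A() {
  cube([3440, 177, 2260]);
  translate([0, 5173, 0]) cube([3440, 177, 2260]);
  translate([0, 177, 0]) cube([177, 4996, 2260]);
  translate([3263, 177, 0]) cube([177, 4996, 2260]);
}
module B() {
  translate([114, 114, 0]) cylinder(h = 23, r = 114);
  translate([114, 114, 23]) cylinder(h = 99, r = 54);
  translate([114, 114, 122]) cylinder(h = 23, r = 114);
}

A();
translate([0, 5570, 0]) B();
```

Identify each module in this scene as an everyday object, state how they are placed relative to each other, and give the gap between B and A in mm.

The spool's nearest face is 220 mm from the house frame's +y face.

A is a house frame. B is a spool. The spool is on the floor beside the house frame on its +y side. The gap between the spool and the house frame is 220 mm.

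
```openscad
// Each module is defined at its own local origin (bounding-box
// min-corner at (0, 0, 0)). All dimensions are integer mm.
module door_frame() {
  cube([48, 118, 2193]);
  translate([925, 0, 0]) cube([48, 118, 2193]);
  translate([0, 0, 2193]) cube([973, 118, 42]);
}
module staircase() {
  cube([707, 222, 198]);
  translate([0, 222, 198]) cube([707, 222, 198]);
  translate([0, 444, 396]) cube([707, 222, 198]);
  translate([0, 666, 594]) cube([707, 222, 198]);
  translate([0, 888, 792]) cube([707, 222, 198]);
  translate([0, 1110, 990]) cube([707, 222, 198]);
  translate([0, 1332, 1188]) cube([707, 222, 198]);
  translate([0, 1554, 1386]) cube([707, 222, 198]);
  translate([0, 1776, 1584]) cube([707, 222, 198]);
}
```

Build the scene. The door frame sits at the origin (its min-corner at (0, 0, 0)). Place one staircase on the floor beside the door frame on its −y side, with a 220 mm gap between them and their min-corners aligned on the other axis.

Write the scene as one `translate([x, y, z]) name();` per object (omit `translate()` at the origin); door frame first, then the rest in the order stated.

door_frame();
translate([0, -2218, 0]) staircase();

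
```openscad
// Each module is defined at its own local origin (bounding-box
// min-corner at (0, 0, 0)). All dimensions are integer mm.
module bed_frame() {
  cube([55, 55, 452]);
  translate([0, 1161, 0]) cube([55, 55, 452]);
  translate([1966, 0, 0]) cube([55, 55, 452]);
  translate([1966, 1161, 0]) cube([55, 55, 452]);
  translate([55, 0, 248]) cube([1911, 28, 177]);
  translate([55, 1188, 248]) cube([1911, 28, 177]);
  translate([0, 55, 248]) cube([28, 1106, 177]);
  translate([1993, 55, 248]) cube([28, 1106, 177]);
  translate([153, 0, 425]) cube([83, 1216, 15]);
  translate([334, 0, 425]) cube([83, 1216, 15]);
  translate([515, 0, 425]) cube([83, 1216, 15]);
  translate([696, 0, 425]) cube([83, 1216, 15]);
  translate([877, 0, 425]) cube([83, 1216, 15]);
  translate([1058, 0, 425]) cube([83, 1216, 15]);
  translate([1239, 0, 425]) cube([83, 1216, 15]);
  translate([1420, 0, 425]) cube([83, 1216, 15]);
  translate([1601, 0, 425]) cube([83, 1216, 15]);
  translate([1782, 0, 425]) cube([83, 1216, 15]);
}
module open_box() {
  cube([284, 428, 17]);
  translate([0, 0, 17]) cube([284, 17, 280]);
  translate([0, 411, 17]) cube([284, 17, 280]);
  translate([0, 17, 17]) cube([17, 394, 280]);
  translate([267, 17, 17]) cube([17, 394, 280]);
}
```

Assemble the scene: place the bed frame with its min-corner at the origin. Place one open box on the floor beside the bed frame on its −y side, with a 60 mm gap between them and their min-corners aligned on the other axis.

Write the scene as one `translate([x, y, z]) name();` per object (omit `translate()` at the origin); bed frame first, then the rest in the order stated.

bed_frame();
translate([0, -488, 0]) open_box();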